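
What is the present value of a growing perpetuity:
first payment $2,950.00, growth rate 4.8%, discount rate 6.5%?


Formula: PV = C / (r - g)
Spread: r - g = 0.065 - 0.048 = 0.017
Substituting: PV = $2,950.00 / 0.017
PV = $173,529.41

$173,529.41


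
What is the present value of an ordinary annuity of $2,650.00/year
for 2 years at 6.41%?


Formula: PV = PMT * (1 - (1+r)^(-n)) / r
Discount factor: (1 + 0.0641)^(-2) = 0.883151
Bracket: 1 - 0.883151 = 0.116849
PV = $2,650.00 * 0.116849 / 0.0641 = $4,830.72

$4,830.72


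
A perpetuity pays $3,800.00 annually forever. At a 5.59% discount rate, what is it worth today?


Formula: PV = C / r
Substituting: PV = $3,800.00 / 0.0559
PV = $67,978.53

$67,978.53


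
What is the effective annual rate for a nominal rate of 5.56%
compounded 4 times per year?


Formula: EAR = (1 + r/m)^m - 1
Period rate: r/m = 0.0556 / 4 = 0.0139
Compounding: (1 + 0.0139)^4 = 1.05677
EAR = 1.05677 - 1 = 0.05677

0.05677


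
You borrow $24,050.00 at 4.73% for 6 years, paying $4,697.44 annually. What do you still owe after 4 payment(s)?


Formula: Balance = PV*(1+r)^k - PMT*((1+r)^k - 1)/r
Growth: (1 + 0.0473)^4 = 1.203052
Accumulated factor: ((1+r)^k - 1)/r = 4.292855
Balance = $24,050.00 * 1.203052 - $4,697.44 * 4.292855
Balance = $8,767.97

$8,767.97


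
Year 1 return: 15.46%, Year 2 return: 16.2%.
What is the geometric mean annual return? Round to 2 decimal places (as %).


Formula: Geometric mean = ((1+r1)*(1+r2))^(1/2) - 1
Product: (1 + 0.1546) * (1 + 0.162) = 1.1546 * 1.162 = 1.341645
Square root: 1.341645^0.5 = 1.158294
Geometric mean = 1.158294 - 1 = 0.158294
As percentage: 15.83%

15.83%


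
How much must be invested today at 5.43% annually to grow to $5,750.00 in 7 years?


Formula: PV = FV / (1 + r)^n
Substituting: PV = $5,750.00 / (1 + 0.0543)^7
Discount factor: (1.0543)^7 = 1.447936
PV = $5,750.00 / 1.447936 = $3,971.17

$3,971.17


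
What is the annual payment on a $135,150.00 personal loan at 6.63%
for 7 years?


Formula: PMT = PV * r / (1 - (1+r)^(-n))
Denominator: 1 - (1 + 0.0663)^(-7) = 0.361966
Numerator: $135,150.00 * 0.0663 = 8960.445
PMT = 8960.445 / 0.361966 = $24,754.97

$24,754.97


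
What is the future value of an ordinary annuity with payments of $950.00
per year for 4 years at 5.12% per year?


Formula: FV = PMT * ((1+r)^n - 1) / r
Growth factor: (1 + 0.0512)^4 = 1.221072
Numerator: 1.221072 - 1 = 0.221072
FV = $950.00 * 0.221072 / 0.0512 = $4,101.93

$4,101.93


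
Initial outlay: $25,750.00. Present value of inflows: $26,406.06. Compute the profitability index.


Formula: PI = PV(cash flows) / initial investment
Substituting: PI = $26,406.06 / $25,750.00
PI = 1.0255

1.0255


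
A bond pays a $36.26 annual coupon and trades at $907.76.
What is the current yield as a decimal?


Formula: Current yield = annual coupon / price
Substituting: CY = $36.26 / $907.76
CY = 0.039944

0.039944


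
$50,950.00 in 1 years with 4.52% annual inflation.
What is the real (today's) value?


Formula: Real value = nominal / (1 + inflation)^years
Price level: (1 + 0.0452)^1 = 1.0452
Real value = $50,950.00 / 1.0452 = $48,746.65

$48,746.65


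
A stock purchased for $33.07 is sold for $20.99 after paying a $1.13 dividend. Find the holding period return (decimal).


Formula: HPR = (P1 - P0 + D) / P0
Gain: $20.99 - $33.07 + $1.13 = -$10.95
HPR = -$10.95 / $33.07 = -0.3311

-0.3311


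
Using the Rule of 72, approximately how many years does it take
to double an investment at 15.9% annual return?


Formula: Years ≈ 72 / r
Substituting: Years ≈ 72 / 15.9
Years ≈ 4.5

4.5 years


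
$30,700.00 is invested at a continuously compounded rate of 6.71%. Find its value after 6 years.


Formula: FV = P * e^(r*t)
Exponent: r*t = 0.0671 * 6 = 0.4026
e^(0.4026) = 1.495708
FV = $30,700.00 * 1.495708 = $45,918.25

$45,918.25


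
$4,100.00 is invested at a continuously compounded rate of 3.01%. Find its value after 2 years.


Formula: FV = P * e^(r*t)
Exponent: r*t = 0.0301 * 2 = 0.0602
e^(0.0602) = 1.062049
FV = $4,100.00 * 1.062049 = $4,354.40

$4,354.40


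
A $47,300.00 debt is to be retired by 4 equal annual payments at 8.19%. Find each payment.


Formula: PMT = PV * r / (1 - (1+r)^(-n))
Denominator: 1 - (1 + 0.0819)^(-4) = 0.27012
Numerator: $47,300.00 * 0.0819 = 3873.87
PMT = 3873.87 / 0.27012 = $14,341.30

$14,341.30


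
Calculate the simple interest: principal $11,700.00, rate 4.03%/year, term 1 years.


Formula: I = P * r * t
Substituting: I = $11,700.00 * 0.0403 * 1
Step: I = $11,700.00 * 0.0403
I = $471.51

$471.51


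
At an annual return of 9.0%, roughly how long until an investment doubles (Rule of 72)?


Formula: Years ≈ 72 / r
Substituting: Years ≈ 72 / 9.0
Years ≈ 8.0

8.0 years


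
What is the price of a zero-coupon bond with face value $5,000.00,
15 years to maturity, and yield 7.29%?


Formula: Price = FV / (1 + r)^n
Substituting: Price = $5,000.00 / (1 + 0.0729)^15
Discount factor: (1.0729)^15 = 2.873351
Price = $5,000.00 / 2.873351 = $1,740.13

$1,740.13


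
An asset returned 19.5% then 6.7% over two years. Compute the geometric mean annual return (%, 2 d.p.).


Formula: Geometric mean = ((1+r1)*(1+r2))^(1/2) - 1
Product: (1 + 0.195) * (1 + 0.067) = 1.195 * 1.067 = 1.275065
Square root: 1.275065^0.5 = 1.129188
Geometric mean = 1.129188 - 1 = 0.129188
As percentage: 12.92%

12.92%


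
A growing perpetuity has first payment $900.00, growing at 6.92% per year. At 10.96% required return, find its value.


Formula: PV = C / (r - g)
Spread: r - g = 0.1096 - 0.0692 = 0.0404
Substituting: PV = $900.00 / 0.0404
PV = $22,277.23

$22,277.23


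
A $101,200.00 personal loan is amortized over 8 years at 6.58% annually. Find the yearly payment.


Formula: PMT = PV * r / (1 - (1+r)^(-n))
Denominator: 1 - (1 + 0.0658)^(-8) = 0.399388
Numerator: $101,200.00 * 0.0658 = 6658.96
PMT = 6658.96 / 0.399388 = $16,672.93

$16,672.93


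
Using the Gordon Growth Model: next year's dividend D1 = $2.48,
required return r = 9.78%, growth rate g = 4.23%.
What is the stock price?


Formula: P = D1 / (r - g)
Spread: r - g = 0.0978 - 0.0423 = 0.0555
Substituting: P = $2.48 / 0.0555
P = $44.68

$44.68


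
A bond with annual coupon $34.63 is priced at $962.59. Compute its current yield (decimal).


Formula: Current yield = annual coupon / price
Substituting: CY = $34.63 / $962.59
CY = 0.035976

0.035976


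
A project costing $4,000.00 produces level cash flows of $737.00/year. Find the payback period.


Formula: Payback = investment / annual cash flow
Substituting: Payback = $4,000.00 / $737.00
Payback = 5.4274 years

5.4274 years


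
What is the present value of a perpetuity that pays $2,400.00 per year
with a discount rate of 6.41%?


Formula: PV = C / r
Substituting: PV = $2,400.00 / 0.0641
PV = $37,441.50

$37,441.50


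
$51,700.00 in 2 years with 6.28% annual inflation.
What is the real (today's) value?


Formula: Real value = nominal / (1 + inflation)^years
Price level: (1 + 0.0628)^2 = 1.129544
Real value = $51,700.00 / 1.129544 = $45,770.69

$45,770.69


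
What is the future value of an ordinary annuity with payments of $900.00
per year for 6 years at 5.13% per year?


Formula: FV = PMT * ((1+r)^n - 1) / r
Growth factor: (1 + 0.0513)^6 = 1.350082
Numerator: 1.350082 - 1 = 0.350082
FV = $900.00 * 0.350082 / 0.0513 = $6,141.78

$6,141.78


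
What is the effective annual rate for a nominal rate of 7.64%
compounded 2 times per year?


Formula: EAR = (1 + r/m)^m - 1
Period rate: r/m = 0.0764 / 2 = 0.0382
Compounding: (1 + 0.0382)^2 = 1.077859
EAR = 1.077859 - 1 = 0.077859

0.077859


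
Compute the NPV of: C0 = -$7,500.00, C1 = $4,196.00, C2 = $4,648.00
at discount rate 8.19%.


Formula: NPV = C0 + C1/(1+r) + C2/(1+r)^2
Discount C1: $4,196.00 / (1 + 0.0819) = $3,878.36
Discount C2: $4,648.00 / (1 + 0.0819)^2 = $3,970.93
NPV = -$7,500.00 + $3,878.36 + $3,970.93 = $349.29

$349.29


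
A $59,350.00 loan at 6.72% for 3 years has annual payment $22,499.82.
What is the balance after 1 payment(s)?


Formula: Balance = PV*(1+r)^k - PMT*((1+r)^k - 1)/r
Growth: (1 + 0.0672)^1 = 1.0672
Accumulated factor: ((1+r)^k - 1)/r = 1.0
Balance = $59,350.00 * 1.0672 - $22,499.82 * 1.0
Balance = $40,838.50

$40,838.50


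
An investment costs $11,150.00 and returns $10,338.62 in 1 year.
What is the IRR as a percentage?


Formula: IRR = C1/C0 - 1
Substituting: IRR = $10,338.62 / $11,150.00 - 1
Ratio: 0.92723 - 1 = -0.07277
IRR = -7.277%

-7.277%


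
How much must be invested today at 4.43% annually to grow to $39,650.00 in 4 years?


Formula: PV = FV / (1 + r)^n
Substituting: PV = $39,650.00 / (1 + 0.0443)^4
Discount factor: (1.0443)^4 = 1.189327
PV = $39,650.00 / 1.189327 = $33,338.19

$33,338.19


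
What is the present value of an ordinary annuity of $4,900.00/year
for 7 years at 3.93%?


Formula: PV = PMT * (1 - (1+r)^(-n)) / r
Discount factor: (1 + 0.0393)^(-7) = 0.763508
Bracket: 1 - 0.763508 = 0.236492
PV = $4,900.00 * 0.236492 / 0.0393 = $29,486.30

$29,486.30


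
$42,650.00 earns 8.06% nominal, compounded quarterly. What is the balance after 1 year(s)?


Formula: FV = P * (1 + r/m)^(m*t)
Period rate: r/m = 0.0806 / 4 = 0.02015
Total periods: m*t = 4 * 1 = 4
Growth factor: (1 + 0.02015)^4 = 1.083069
FV = $42,650.00 * 1.083069 = $46,192.89

$46,192.89


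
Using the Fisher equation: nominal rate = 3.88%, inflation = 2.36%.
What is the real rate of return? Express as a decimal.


Formula: (1 + r_real) = (1 + r_nom) / (1 + inflation)
Substituting: (1 + r_real) = 1.0388 / 1.0236
(1 + r_real) = 1.01485
r_real = 1.01485 - 1 = 0.01485

0.01485


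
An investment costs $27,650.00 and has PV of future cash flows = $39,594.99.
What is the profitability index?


Formula: PI = PV(cash flows) / initial investment
Substituting: PI = $39,594.99 / $27,650.00
PI = 1.432

1.432


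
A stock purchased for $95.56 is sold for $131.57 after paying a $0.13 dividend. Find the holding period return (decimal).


Formula: HPR = (P1 - P0 + D) / P0
Gain: $131.57 - $95.56 + $0.13 = $36.14
HPR = $36.14 / $95.56 = 0.3782

0.3782


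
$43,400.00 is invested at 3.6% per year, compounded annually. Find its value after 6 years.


Formula: FV = P * (1 + r)^n
Substituting: FV = $43,400.00 * (1 + 0.036)^6
Growth factor: (1.036)^6 = 1.236399
FV = $43,400.00 * 1.236399 = $53,659.70

$53,659.70


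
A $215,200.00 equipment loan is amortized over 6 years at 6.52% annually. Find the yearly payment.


Formula: PMT = PV * r / (1 - (1+r)^(-n))
Denominator: 1 - (1 + 0.0652)^(-6) = 0.315438
Numerator: $215,200.00 * 0.0652 = 14031.04
PMT = 14031.04 / 0.315438 = $44,481.19

$44,481.19


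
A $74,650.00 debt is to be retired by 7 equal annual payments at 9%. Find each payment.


Formula: PMT = PV * r / (1 - (1+r)^(-n))
Denominator: 1 - (1 + 0.09)^(-7) = 0.452966
Numerator: $74,650.00 * 0.09 = 6718.5
PMT = 6718.5 / 0.452966 = $14,832.25

$14,832.25


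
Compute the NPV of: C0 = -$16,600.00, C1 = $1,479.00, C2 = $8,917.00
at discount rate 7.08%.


Formula: NPV = C0 + C1/(1+r) + C2/(1+r)^2
Discount C1: $1,479.00 / (1 + 0.0708) = $1,381.21
Discount C2: $8,917.00 / (1 + 0.0708)^2 = $7,776.82
NPV = -$16,600.00 + $1,381.21 + $7,776.82 = -$7,441.97

-$7,441.97


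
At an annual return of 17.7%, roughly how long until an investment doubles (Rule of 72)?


Formula: Years ≈ 72 / r
Substituting: Years ≈ 72 / 17.7
Years ≈ 4.1

4.1 years


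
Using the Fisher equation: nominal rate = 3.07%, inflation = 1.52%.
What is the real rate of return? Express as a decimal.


Formula: (1 + r_real) = (1 + r_nom) / (1 + inflation)
Substituting: (1 + r_real) = 1.0307 / 1.0152
(1 + r_real) = 1.015268
r_real = 1.015268 - 1 = 0.015268

0.015268


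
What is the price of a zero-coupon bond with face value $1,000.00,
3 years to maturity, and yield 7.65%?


Formula: Price = FV / (1 + r)^n
Substituting: Price = $1,000.00 / (1 + 0.0765)^3
Discount factor: (1.0765)^3 = 1.247504
Price = $1,000.00 / 1.247504 = $801.60

$801.60


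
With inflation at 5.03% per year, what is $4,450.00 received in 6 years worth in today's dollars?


Formula: Real value = nominal / (1 + inflation)^years
Price level: (1 + 0.0503)^6 = 1.342395
Real value = $4,450.00 / 1.342395 = $3,314.97

$3,314.97


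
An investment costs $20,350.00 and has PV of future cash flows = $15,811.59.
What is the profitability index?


Formula: PI = PV(cash flows) / initial investment
Substituting: PI = $15,811.59 / $20,350.00
PI = 0.777

0.777


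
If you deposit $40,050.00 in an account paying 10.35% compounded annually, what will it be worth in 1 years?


Formula: FV = P * (1 + r)^n
Substituting: FV = $40,050.00 * (1 + 0.1035)^1
Growth factor: (1.1035)^1 = 1.1035
FV = $40,050.00 * 1.1035 = $44,195.18

$44,195.18


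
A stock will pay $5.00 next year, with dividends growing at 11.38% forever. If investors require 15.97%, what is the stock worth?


Formula: P = D1 / (r - g)
Spread: r - g = 0.1597 - 0.1138 = 0.0459
Substituting: P = $5.00 / 0.0459
P = $108.93

$108.93


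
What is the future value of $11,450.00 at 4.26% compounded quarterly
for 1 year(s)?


Formula: FV = P * (1 + r/m)^(m*t)
Period rate: r/m = 0.0426 / 4 = 0.01065
Total periods: m*t = 4 * 1 = 4
Growth factor: (1 + 0.01065)^4 = 1.043285
FV = $11,450.00 * 1.043285 = $11,945.62

$11,945.62


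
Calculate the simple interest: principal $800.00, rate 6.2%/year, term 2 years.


Formula: I = P * r * t
Substituting: I = $800.00 * 0.062 * 2
Step: I = $800.00 * 0.124
I = $99.20

$99.20


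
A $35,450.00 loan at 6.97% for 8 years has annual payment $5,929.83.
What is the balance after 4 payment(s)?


Formula: Balance = PV*(1+r)^k - PMT*((1+r)^k - 1)/r
Growth: (1 + 0.0697)^4 = 1.309327
Accumulated factor: ((1+r)^k - 1)/r = 4.437971
Balance = $35,450.00 * 1.309327 - $5,929.83 * 4.437971
Balance = $20,099.21

$20,099.21


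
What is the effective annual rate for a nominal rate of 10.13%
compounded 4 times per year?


Formula: EAR = (1 + r/m)^m - 1
Period rate: r/m = 0.1013 / 4 = 0.025325
Compounding: (1 + 0.025325)^4 = 1.105214
EAR = 1.105214 - 1 = 0.105214

0.105214


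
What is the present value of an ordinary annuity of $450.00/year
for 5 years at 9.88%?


Formula: PV = PMT * (1 - (1+r)^(-n)) / r
Discount factor: (1 + 0.0988)^(-5) = 0.624319
Bracket: 1 - 0.624319 = 0.375681
PV = $450.00 * 0.375681 / 0.0988 = $1,711.10

$1,711.10


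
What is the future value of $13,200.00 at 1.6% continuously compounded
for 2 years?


Formula: FV = P * e^(r*t)
Exponent: r*t = 0.016 * 2 = 0.032
e^(0.032) = 1.032518
FV = $13,200.00 * 1.032518 = $13,629.23

$13,629.23


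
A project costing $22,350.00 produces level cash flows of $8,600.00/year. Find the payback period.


Formula: Payback = investment / annual cash flow
Substituting: Payback = $22,350.00 / $8,600.00
Payback = 2.5988 years

2.5988 years


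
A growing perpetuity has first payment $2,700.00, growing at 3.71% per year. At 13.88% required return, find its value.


Formula: PV = C / (r - g)
Spread: r - g = 0.1388 - 0.0371 = 0.1017
Substituting: PV = $2,700.00 / 0.1017
PV = $26,548.67

$26,548.67


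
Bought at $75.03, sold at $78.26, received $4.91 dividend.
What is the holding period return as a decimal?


Formula: HPR = (P1 - P0 + D) / P0
Gain: $78.26 - $75.03 + $4.91 = $8.14
HPR = $8.14 / $75.03 = 0.1085

0.1085


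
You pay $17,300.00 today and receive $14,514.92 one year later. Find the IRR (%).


Formula: IRR = C1/C0 - 1
Substituting: IRR = $14,514.92 / $17,300.00 - 1
Ratio: 0.839013 - 1 = -0.160987
IRR = -16.0987%

-16.0987%


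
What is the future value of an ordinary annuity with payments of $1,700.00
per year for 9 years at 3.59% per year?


Formula: FV = PMT * ((1+r)^n - 1) / r
Growth factor: (1 + 0.0359)^9 = 1.373601
Numerator: 1.373601 - 1 = 0.373601
FV = $1,700.00 * 0.373601 / 0.0359 = $17,691.40

$17,691.40


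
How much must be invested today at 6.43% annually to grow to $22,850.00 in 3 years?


Formula: PV = FV / (1 + r)^n
Substituting: PV = $22,850.00 / (1 + 0.0643)^3
Discount factor: (1.0643)^3 = 1.205569
PV = $22,850.00 / 1.205569 = $18,953.70

$18,953.70


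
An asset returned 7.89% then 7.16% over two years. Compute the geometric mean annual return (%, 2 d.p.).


Formula: Geometric mean = ((1+r1)*(1+r2))^(1/2) - 1
Product: (1 + 0.0789) * (1 + 0.0716) = 1.0789 * 1.0716 = 1.156149
Square root: 1.156149^0.5 = 1.075244
Geometric mean = 1.075244 - 1 = 0.075244
As percentage: 7.52%

7.52%


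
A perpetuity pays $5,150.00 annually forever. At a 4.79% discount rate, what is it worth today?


Formula: PV = C / r
Substituting: PV = $5,150.00 / 0.0479
PV = $107,515.66

$107,515.66


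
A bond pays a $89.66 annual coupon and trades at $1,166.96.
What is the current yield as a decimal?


Formula: Current yield = annual coupon / price
Substituting: CY = $89.66 / $1,166.96
CY = 0.076832

0.076832


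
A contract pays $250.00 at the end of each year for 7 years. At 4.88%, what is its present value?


Formula: PV = PMT * (1 - (1+r)^(-n)) / r
Discount factor: (1 + 0.0488)^(-7) = 0.716393
Bracket: 1 - 0.716393 = 0.283607
PV = $250.00 * 0.283607 / 0.0488 = $1,452.91

$1,452.91


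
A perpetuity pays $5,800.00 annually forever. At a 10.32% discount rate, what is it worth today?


Formula: PV = C / r
Substituting: PV = $5,800.00 / 0.1032
PV = $56,201.55

$56,201.55


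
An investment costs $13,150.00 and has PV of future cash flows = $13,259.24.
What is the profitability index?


Formula: PI = PV(cash flows) / initial investment
Substituting: PI = $13,259.24 / $13,150.00
PI = 1.0083

1.0083


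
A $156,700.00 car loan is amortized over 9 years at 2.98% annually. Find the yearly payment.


Formula: PMT = PV * r / (1 - (1+r)^(-n))
Denominator: 1 - (1 + 0.0298)^(-9) = 0.232243
Numerator: $156,700.00 * 0.0298 = 4669.66
PMT = 4669.66 / 0.232243 = $20,106.82

$20,106.82


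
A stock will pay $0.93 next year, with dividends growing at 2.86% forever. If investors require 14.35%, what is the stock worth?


Formula: P = D1 / (r - g)
Spread: r - g = 0.1435 - 0.0286 = 0.1149
Substituting: P = $0.93 / 0.1149
P = $8.09

$8.09


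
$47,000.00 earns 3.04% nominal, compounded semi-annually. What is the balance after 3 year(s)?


Formula: FV = P * (1 + r/m)^(m*t)
Period rate: r/m = 0.0304 / 2 = 0.0152
Total periods: m*t = 2 * 3 = 6
Growth factor: (1 + 0.0152)^6 = 1.094737
FV = $47,000.00 * 1.094737 = $51,452.62

$51,452.62


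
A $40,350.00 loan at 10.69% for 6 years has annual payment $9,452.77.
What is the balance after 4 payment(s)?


Formula: Balance = PV*(1+r)^k - PMT*((1+r)^k - 1)/r
Growth: (1 + 0.1069)^4 = 1.501183
Accumulated factor: ((1+r)^k - 1)/r = 4.688332
Balance = $40,350.00 * 1.501183 - $9,452.77 * 4.688332
Balance = $16,255.00

$16,255.00


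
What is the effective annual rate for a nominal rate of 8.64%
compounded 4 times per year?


Formula: EAR = (1 + r/m)^m - 1
Period rate: r/m = 0.0864 / 4 = 0.0216
Compounding: (1 + 0.0216)^4 = 1.08924
EAR = 1.08924 - 1 = 0.08924

0.08924


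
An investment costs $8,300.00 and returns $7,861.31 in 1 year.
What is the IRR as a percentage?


Formula: IRR = C1/C0 - 1
Substituting: IRR = $7,861.31 / $8,300.00 - 1
Ratio: 0.947146 - 1 = -0.052854
IRR = -5.2854%

-5.2854%


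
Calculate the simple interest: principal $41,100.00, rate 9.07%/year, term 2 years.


Formula: I = P * r * t
Substituting: I = $41,100.00 * 0.0907 * 2
Step: I = $41,100.00 * 0.1814
I = $7,455.54

$7,455.54


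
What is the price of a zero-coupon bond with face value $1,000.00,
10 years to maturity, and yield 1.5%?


Formula: Price = FV / (1 + r)^n
Substituting: Price = $1,000.00 / (1 + 0.015)^10
Discount factor: (1.015)^10 = 1.160541
Price = $1,000.00 / 1.160541 = $861.67

$861.67


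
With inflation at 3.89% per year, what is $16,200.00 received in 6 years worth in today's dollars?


Formula: Real value = nominal / (1 + inflation)^years
Price level: (1 + 0.0389)^6 = 1.25731
Real value = $16,200.00 / 1.25731 = $12,884.65

$12,884.65


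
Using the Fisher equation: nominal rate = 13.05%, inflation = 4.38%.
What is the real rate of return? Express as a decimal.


Formula: (1 + r_real) = (1 + r_nom) / (1 + inflation)
Substituting: (1 + r_real) = 1.1305 / 1.0438
(1 + r_real) = 1.083062
r_real = 1.083062 - 1 = 0.083062

0.083062


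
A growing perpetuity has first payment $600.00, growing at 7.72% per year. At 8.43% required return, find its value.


Formula: PV = C / (r - g)
Spread: r - g = 0.0843 - 0.0772 = 0.0071
Substituting: PV = $600.00 / 0.0071
PV = $84,507.04

$84,507.04


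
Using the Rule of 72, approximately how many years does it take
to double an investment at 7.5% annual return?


Formula: Years ≈ 72 / r
Substituting: Years ≈ 72 / 7.5
Years ≈ 9.6

9.6 years


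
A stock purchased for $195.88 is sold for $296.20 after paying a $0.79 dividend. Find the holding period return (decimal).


Formula: HPR = (P1 - P0 + D) / P0
Gain: $296.20 - $195.88 + $0.79 = $101.11
HPR = $101.11 / $195.88 = 0.5162

0.5162


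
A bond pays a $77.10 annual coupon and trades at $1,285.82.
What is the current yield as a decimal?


Formula: Current yield = annual coupon / price
Substituting: CY = $77.10 / $1,285.82
CY = 0.059962

0.059962


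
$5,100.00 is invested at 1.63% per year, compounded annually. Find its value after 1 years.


Formula: FV = P * (1 + r)^n
Substituting: FV = $5,100.00 * (1 + 0.0163)^1
Growth factor: (1.0163)^1 = 1.0163
FV = $5,100.00 * 1.0163 = $5,183.13

$5,183.13


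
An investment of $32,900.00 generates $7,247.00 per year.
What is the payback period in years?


Formula: Payback = investment / annual cash flow
Substituting: Payback = $32,900.00 / $7,247.00
Payback = 4.5398 years

4.5398 years


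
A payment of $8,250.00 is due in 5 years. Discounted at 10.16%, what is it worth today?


Formula: PV = FV / (1 + r)^n
Substituting: PV = $8,250.00 / (1 + 0.1016)^5
Discount factor: (1.1016)^5 = 1.622257
PV = $8,250.00 / 1.622257 = $5,085.51

$5,085.51


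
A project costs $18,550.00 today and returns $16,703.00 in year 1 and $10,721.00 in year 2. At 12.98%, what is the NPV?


Formula: NPV = C0 + C1/(1+r) + C2/(1+r)^2
Discount C1: $16,703.00 / (1 + 0.1298) = $14,784.03
Discount C2: $10,721.00 / (1 + 0.1298)^2 = $8,399.09
NPV = -$18,550.00 + $14,784.03 + $8,399.09 = $4,633.12

$4,633.12


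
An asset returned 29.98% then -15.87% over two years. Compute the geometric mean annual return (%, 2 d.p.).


Formula: Geometric mean = ((1+r1)*(1+r2))^(1/2) - 1
Product: (1 + 0.2998) * (1 + -0.1587) = 1.2998 * 0.8413 = 1.093522
Square root: 1.093522^0.5 = 1.045716
Geometric mean = 1.045716 - 1 = 0.045716
As percentage: 4.57%

4.57%


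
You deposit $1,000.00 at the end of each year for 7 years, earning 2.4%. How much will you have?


Formula: FV = PMT * ((1+r)^n - 1) / r
Growth factor: (1 + 0.024)^7 = 1.180592
Numerator: 1.180592 - 1 = 0.180592
FV = $1,000.00 * 0.180592 / 0.024 = $7,524.65

$7,524.65


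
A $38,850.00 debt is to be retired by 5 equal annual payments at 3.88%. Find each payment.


Formula: PMT = PV * r / (1 - (1+r)^(-n))
Denominator: 1 - (1 + 0.0388)^(-5) = 0.173315
Numerator: $38,850.00 * 0.0388 = 1507.38
PMT = 1507.38 / 0.173315 = $8,697.37

$8,697.37


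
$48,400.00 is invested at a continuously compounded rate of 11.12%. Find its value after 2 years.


Formula: FV = P * e^(r*t)
Exponent: r*t = 0.1112 * 2 = 0.2224
e^(0.2224) = 1.249071
FV = $48,400.00 * 1.249071 = $60,455.03

$60,455.03


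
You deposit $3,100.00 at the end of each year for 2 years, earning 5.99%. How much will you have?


Formula: FV = PMT * ((1+r)^n - 1) / r
Growth factor: (1 + 0.0599)^2 = 1.123388
Numerator: 1.123388 - 1 = 0.123388
FV = $3,100.00 * 0.123388 / 0.0599 = $6,385.69

$6,385.69


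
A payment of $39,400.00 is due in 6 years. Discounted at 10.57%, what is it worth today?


Formula: PV = FV / (1 + r)^n
Substituting: PV = $39,400.00 / (1 + 0.1057)^6
Discount factor: (1.1057)^6 = 1.827359
PV = $39,400.00 / 1.827359 = $21,561.17

$21,561.17


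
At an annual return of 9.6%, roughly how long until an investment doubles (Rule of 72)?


Formula: Years ≈ 72 / r
Substituting: Years ≈ 72 / 9.6
Years ≈ 7.5

7.5 years


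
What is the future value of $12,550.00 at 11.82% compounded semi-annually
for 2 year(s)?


Formula: FV = P * (1 + r/m)^(m*t)
Period rate: r/m = 0.1182 / 2 = 0.0591
Total periods: m*t = 2 * 2 = 4
Growth factor: (1 + 0.0591)^4 = 1.258195
FV = $12,550.00 * 1.258195 = $15,790.34

$15,790.34


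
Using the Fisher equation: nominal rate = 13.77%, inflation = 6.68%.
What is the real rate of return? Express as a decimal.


Formula: (1 + r_real) = (1 + r_nom) / (1 + inflation)
Substituting: (1 + r_real) = 1.1377 / 1.0668
(1 + r_real) = 1.06646
r_real = 1.06646 - 1 = 0.06646

0.06646


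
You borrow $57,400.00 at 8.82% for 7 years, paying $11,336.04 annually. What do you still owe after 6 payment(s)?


Formula: Balance = PV*(1+r)^k - PMT*((1+r)^k - 1)/r
Growth: (1 + 0.0882)^6 = 1.660551
Accumulated factor: ((1+r)^k - 1)/r = 7.489245
Balance = $57,400.00 * 1.660551 - $11,336.04 * 7.489245
Balance = $10,417.27

$10,417.27


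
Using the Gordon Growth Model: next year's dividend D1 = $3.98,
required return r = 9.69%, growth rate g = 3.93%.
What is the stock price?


Formula: P = D1 / (r - g)
Spread: r - g = 0.0969 - 0.0393 = 0.0576
Substituting: P = $3.98 / 0.0576
P = $69.10

$69.10


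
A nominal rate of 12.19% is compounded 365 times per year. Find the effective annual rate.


Formula: EAR = (1 + r/m)^m - 1
Period rate: r/m = 0.1219 / 365 = 0.000334
Compounding: (1 + 0.000334)^365 = 1.129618
EAR = 1.129618 - 1 = 0.129618

0.129618


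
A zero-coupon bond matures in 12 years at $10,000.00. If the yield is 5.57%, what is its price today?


Formula: Price = FV / (1 + r)^n
Substituting: Price = $10,000.00 / (1 + 0.0557)^12
Discount factor: (1.0557)^12 = 1.9164
Price = $10,000.00 / 1.9164 = $5,218.12

$5,218.12


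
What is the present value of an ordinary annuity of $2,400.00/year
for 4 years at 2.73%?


Formula: PV = PMT * (1 - (1+r)^(-n)) / r
Discount factor: (1 + 0.0273)^(-4) = 0.897865
Bracket: 1 - 0.897865 = 0.102135
PV = $2,400.00 * 0.102135 / 0.0273 = $8,978.94

$8,978.94


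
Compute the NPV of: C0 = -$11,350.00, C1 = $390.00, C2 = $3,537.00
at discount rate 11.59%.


Formula: NPV = C0 + C1/(1+r) + C2/(1+r)^2
Discount C1: $390.00 / (1 + 0.1159) = $349.49
Discount C2: $3,537.00 / (1 + 0.1159)^2 = $2,840.43
NPV = -$11,350.00 + $349.49 + $2,840.43 = -$8,160.07

-$8,160.07


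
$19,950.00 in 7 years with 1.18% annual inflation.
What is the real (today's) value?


Formula: Real value = nominal / (1 + inflation)^years
Price level: (1 + 0.0118)^7 = 1.085582
Real value = $19,950.00 / 1.085582 = $18,377.24

$18,377.24


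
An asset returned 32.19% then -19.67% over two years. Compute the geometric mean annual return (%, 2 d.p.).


Formula: Geometric mean = ((1+r1)*(1+r2))^(1/2) - 1
Product: (1 + 0.3219) * (1 + -0.1967) = 1.3219 * 0.8033 = 1.061882
Square root: 1.061882^0.5 = 1.030477
Geometric mean = 1.030477 - 1 = 0.030477
As percentage: 3.05%

3.05%


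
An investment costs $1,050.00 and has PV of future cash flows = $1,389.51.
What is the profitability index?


Formula: PI = PV(cash flows) / initial investment
Substituting: PI = $1,389.51 / $1,050.00
PI = 1.3233

1.3233


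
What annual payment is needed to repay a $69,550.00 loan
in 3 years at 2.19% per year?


Formula: PMT = PV * r / (1 - (1+r)^(-n))
Denominator: 1 - (1 + 0.0219)^(-3) = 0.062924
Numerator: $69,550.00 * 0.0219 = 1523.145
PMT = 1523.145 / 0.062924 = $24,206.10

$24,206.10


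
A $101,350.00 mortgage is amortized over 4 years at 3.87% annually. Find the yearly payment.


Formula: PMT = PV * r / (1 - (1+r)^(-n))
Denominator: 1 - (1 + 0.0387)^(-4) = 0.140908
Numerator: $101,350.00 * 0.0387 = 3922.245
PMT = 3922.245 / 0.140908 = $27,835.42

$27,835.42


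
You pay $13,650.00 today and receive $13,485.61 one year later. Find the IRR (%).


Formula: IRR = C1/C0 - 1
Substituting: IRR = $13,485.61 / $13,650.00 - 1
Ratio: 0.987957 - 1 = -0.012043
IRR = -1.2043%

-1.2043%


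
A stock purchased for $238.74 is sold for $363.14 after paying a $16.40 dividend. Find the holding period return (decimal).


Formula: HPR = (P1 - P0 + D) / P0
Gain: $363.14 - $238.74 + $16.40 = $140.80
HPR = $140.80 / $238.74 = 0.5898

0.5898


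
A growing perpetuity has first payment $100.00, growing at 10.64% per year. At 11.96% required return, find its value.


Formula: PV = C / (r - g)
Spread: r - g = 0.1196 - 0.1064 = 0.0132
Substituting: PV = $100.00 / 0.0132
PV = $7,575.76

$7,575.76


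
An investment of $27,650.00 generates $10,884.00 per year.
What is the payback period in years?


Formula: Payback = investment / annual cash flow
Substituting: Payback = $27,650.00 / $10,884.00
Payback = 2.5404 years

2.5404 years


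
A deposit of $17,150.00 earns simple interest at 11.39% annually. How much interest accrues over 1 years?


Formula: I = P * r * t
Substituting: I = $17,150.00 * 0.1139 * 1
Step: I = $17,150.00 * 0.1139
I = $1,953.39

$1,953.39


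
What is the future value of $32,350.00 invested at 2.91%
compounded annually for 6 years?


Formula: FV = P * (1 + r)^n
Substituting: FV = $32,350.00 * (1 + 0.0291)^6
Growth factor: (1.0291)^6 = 1.187806
FV = $32,350.00 * 1.187806 = $38,425.52

$38,425.52


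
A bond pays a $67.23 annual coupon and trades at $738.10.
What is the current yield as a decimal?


Formula: Current yield = annual coupon / price
Substituting: CY = $67.23 / $738.10
CY = 0.091085

0.091085


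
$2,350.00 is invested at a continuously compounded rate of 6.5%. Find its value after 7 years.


Formula: FV = P * e^(r*t)
Exponent: r*t = 0.065 * 7 = 0.455
e^(0.455) = 1.576173
FV = $2,350.00 * 1.576173 = $3,704.01

$3,704.01


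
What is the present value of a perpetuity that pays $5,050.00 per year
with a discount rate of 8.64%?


Formula: PV = C / r
Substituting: PV = $5,050.00 / 0.0864
PV = $58,449.07

$58,449.07


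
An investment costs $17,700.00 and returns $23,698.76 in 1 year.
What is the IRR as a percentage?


Formula: IRR = C1/C0 - 1
Substituting: IRR = $23,698.76 / $17,700.00 - 1
Ratio: 1.338913 - 1 = 0.338913
IRR = 33.8913%

33.8913%


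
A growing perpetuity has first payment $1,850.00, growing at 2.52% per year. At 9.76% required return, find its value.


Formula: PV = C / (r - g)
Spread: r - g = 0.0976 - 0.0252 = 0.0724
Substituting: PV = $1,850.00 / 0.0724
PV = $25,552.49

$25,552.49


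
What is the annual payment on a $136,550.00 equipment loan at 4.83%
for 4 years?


Formula: PMT = PV * r / (1 - (1+r)^(-n))
Denominator: 1 - (1 + 0.0483)^(-4) = 0.171948
Numerator: $136,550.00 * 0.0483 = 6595.365
PMT = 6595.365 / 0.171948 = $38,356.76

$38,356.76


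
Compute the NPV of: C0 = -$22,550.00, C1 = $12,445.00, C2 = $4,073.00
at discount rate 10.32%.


Formula: NPV = C0 + C1/(1+r) + C2/(1+r)^2
Discount C1: $12,445.00 / (1 + 0.1032) = $11,280.82
Discount C2: $4,073.00 / (1 + 0.1032)^2 = $3,346.62
NPV = -$22,550.00 + $11,280.82 + $3,346.62 = -$7,922.56

-$7,922.56


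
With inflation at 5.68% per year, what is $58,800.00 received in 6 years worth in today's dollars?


Formula: Real value = nominal / (1 + inflation)^years
Price level: (1 + 0.0568)^6 = 1.393018
Real value = $58,800.00 / 1.393018 = $42,210.50

$42,210.50


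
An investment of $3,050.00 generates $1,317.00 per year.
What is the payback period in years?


Formula: Payback = investment / annual cash flow
Substituting: Payback = $3,050.00 / $1,317.00
Payback = 2.3159 years

2.3159 years


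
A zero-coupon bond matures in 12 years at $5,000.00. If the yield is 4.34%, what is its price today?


Formula: Price = FV / (1 + r)^n
Substituting: Price = $5,000.00 / (1 + 0.0434)^12
Discount factor: (1.0434)^12 = 1.664984
Price = $5,000.00 / 1.664984 = $3,003.03

$3,003.03


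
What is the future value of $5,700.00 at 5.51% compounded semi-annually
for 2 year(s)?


Formula: FV = P * (1 + r/m)^(m*t)
Period rate: r/m = 0.0551 / 2 = 0.02755
Total periods: m*t = 2 * 2 = 4
Growth factor: (1 + 0.02755)^4 = 1.114838
FV = $5,700.00 * 1.114838 = $6,354.58

$6,354.58


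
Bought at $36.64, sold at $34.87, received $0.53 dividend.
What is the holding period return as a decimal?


Formula: HPR = (P1 - P0 + D) / P0
Gain: $34.87 - $36.64 + $0.53 = -$1.24
HPR = -$1.24 / $36.64 = -0.0338

-0.0338


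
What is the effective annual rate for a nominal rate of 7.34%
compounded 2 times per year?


Formula: EAR = (1 + r/m)^m - 1
Period rate: r/m = 0.0734 / 2 = 0.0367
Compounding: (1 + 0.0367)^2 = 1.074747
EAR = 1.074747 - 1 = 0.074747

0.074747


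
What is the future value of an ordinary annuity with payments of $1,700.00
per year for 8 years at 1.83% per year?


Formula: FV = PMT * ((1+r)^n - 1) / r
Growth factor: (1 + 0.0183)^8 = 1.156128
Numerator: 1.156128 - 1 = 0.156128
FV = $1,700.00 * 0.156128 / 0.0183 = $14,503.70

$14,503.70


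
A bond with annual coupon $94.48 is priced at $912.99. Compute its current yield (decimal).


Formula: Current yield = annual coupon / price
Substituting: CY = $94.48 / $912.99
CY = 0.103484

0.103484


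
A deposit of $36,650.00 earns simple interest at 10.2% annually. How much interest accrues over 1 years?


Formula: I = P * r * t
Substituting: I = $36,650.00 * 0.102 * 1
Step: I = $36,650.00 * 0.102
I = $3,738.30

$3,738.30


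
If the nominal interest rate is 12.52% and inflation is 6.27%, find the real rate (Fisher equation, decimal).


Formula: (1 + r_real) = (1 + r_nom) / (1 + inflation)
Substituting: (1 + r_real) = 1.1252 / 1.0627
(1 + r_real) = 1.058812
r_real = 1.058812 - 1 = 0.058812

0.058812


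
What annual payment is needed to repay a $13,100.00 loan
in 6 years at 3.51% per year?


Formula: PMT = PV * r / (1 - (1+r)^(-n))
Denominator: 1 - (1 + 0.0351)^(-6) = 0.186971
Numerator: $13,100.00 * 0.0351 = 459.81
PMT = 459.81 / 0.186971 = $2,459.26

$2,459.26


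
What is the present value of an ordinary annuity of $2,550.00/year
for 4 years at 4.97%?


Formula: PV = PMT * (1 - (1+r)^(-n)) / r
Discount factor: (1 + 0.0497)^(-4) = 0.823643
Bracket: 1 - 0.823643 = 0.176357
PV = $2,550.00 * 0.176357 / 0.0497 = $9,048.48

$9,048.48


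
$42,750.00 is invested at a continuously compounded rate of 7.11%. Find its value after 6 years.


Formula: FV = P * e^(r*t)
Exponent: r*t = 0.0711 * 6 = 0.4266
e^(0.4266) = 1.53204
FV = $42,750.00 * 1.53204 = $65,494.70

$65,494.70


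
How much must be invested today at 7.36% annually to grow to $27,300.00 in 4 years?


Formula: PV = FV / (1 + r)^n
Substituting: PV = $27,300.00 / (1 + 0.0736)^4
Discount factor: (1.0736)^4 = 1.328526
PV = $27,300.00 / 1.328526 = $20,549.09

$20,549.09


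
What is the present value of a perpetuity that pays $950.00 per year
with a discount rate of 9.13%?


Formula: PV = C / r
Substituting: PV = $950.00 / 0.0913
PV = $10,405.26

$10,405.26


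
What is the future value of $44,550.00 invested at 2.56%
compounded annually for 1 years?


Formula: FV = P * (1 + r)^n
Substituting: FV = $44,550.00 * (1 + 0.0256)^1
Growth factor: (1.0256)^1 = 1.0256
FV = $44,550.00 * 1.0256 = $45,690.48

$45,690.48


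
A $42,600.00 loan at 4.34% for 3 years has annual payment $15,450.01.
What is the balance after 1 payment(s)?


Formula: Balance = PV*(1+r)^k - PMT*((1+r)^k - 1)/r
Growth: (1 + 0.0434)^1 = 1.0434
Accumulated factor: ((1+r)^k - 1)/r = 1.0
Balance = $42,600.00 * 1.0434 - $15,450.01 * 1.0
Balance = $28,998.83

$28,998.83


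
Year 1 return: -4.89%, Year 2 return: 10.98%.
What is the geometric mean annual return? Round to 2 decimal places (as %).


Formula: Geometric mean = ((1+r1)*(1+r2))^(1/2) - 1
Product: (1 + -0.0489) * (1 + 0.1098) = 0.9511 * 1.1098 = 1.055531
Square root: 1.055531^0.5 = 1.02739
Geometric mean = 1.02739 - 1 = 0.02739
As percentage: 2.74%

2.74%


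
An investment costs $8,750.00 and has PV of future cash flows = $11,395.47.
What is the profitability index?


Formula: PI = PV(cash flows) / initial investment
Substituting: PI = $11,395.47 / $8,750.00
PI = 1.3023

1.3023


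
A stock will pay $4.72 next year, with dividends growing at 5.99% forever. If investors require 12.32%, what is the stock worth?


Formula: P = D1 / (r - g)
Spread: r - g = 0.1232 - 0.0599 = 0.0633
Substituting: P = $4.72 / 0.0633
P = $74.57

$74.57


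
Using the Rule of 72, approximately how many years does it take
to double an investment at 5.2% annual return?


Formula: Years ≈ 72 / r
Substituting: Years ≈ 72 / 5.2
Years ≈ 13.8

13.8 years


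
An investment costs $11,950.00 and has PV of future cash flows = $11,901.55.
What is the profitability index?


Formula: PI = PV(cash flows) / initial investment
Substituting: PI = $11,901.55 / $11,950.00
PI = 0.9959

0.9959


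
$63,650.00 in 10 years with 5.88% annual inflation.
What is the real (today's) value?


Formula: Real value = nominal / (1 + inflation)^years
Price level: (1 + 0.0588)^10 = 1.770677
Real value = $63,650.00 / 1.770677 = $35,946.70

$35,946.70


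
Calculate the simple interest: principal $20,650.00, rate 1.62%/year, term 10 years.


Formula: I = P * r * t
Substituting: I = $20,650.00 * 0.0162 * 10
Step: I = $20,650.00 * 0.162
I = $3,345.30

$3,345.30


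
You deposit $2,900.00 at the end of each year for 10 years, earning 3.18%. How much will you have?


Formula: FV = PMT * ((1+r)^n - 1) / r
Growth factor: (1 + 0.0318)^10 = 1.367588
Numerator: 1.367588 - 1 = 0.367588
FV = $2,900.00 * 0.367588 / 0.0318 = $33,522.16

$33,522.16


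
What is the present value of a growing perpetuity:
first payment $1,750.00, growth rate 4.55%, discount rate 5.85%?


Formula: PV = C / (r - g)
Spread: r - g = 0.0585 - 0.0455 = 0.013
Substituting: PV = $1,750.00 / 0.013
PV = $134,615.38

$134,615.38


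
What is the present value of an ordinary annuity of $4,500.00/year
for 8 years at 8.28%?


Formula: PV = PMT * (1 - (1+r)^(-n)) / r
Discount factor: (1 + 0.0828)^(-8) = 0.529193
Bracket: 1 - 0.529193 = 0.470807
PV = $4,500.00 * 0.470807 / 0.0828 = $25,587.34

$25,587.34


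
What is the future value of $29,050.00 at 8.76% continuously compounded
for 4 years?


Formula: FV = P * e^(r*t)
Exponent: r*t = 0.0876 * 4 = 0.3504
e^(0.3504) = 1.419635
FV = $29,050.00 * 1.419635 = $41,240.41

$41,240.41


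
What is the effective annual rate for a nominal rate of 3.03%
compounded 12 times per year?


Formula: EAR = (1 + r/m)^m - 1
Period rate: r/m = 0.0303 / 12 = 0.002525
Compounding: (1 + 0.002525)^12 = 1.030724
EAR = 1.030724 - 1 = 0.030724

0.030724


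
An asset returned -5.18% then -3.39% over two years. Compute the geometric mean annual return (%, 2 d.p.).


Formula: Geometric mean = ((1+r1)*(1+r2))^(1/2) - 1
Product: (1 + -0.0518) * (1 + -0.0339) = 0.9482 * 0.9661 = 0.916056
Square root: 0.916056^0.5 = 0.957108
Geometric mean = 0.957108 - 1 = -0.042892
As percentage: -4.29%

-4.29%


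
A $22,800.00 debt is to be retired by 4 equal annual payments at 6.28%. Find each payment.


Formula: PMT = PV * r / (1 - (1+r)^(-n))
Denominator: 1 - (1 + 0.0628)^(-4) = 0.216221
Numerator: $22,800.00 * 0.0628 = 1431.84
PMT = 1431.84 / 0.216221 = $6,622.12

$6,622.12


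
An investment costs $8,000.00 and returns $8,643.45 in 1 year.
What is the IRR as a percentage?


Formula: IRR = C1/C0 - 1
Substituting: IRR = $8,643.45 / $8,000.00 - 1
Ratio: 1.080431 - 1 = 0.080431
IRR = 8.0431%

8.0431%
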